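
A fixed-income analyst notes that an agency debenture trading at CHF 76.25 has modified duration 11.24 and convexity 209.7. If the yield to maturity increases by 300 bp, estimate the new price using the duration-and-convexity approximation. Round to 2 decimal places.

Duration effect: -D_mod·Δy = -11.24 × (+0.03) = -0.337200
Convexity effect: ½·C·(Δy)² = 0.5 × 209.7 × (0.03)² = +0.0943650
ΔP/P ≈ -0.337200 + 0.0943650 = -0.242835
New price ≈ 76.25 × (1 - 0.242835) = 57.73383125.

CHF 57.73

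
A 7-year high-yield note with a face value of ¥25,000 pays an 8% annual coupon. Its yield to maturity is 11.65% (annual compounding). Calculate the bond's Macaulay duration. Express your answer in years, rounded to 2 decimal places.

5.47 years

Periodic yield y = 0.1165. Discount each cash flow and weight by its year:
  t   CF        PV=CF/(1+0.1165)^t    t·PV
  1     2,000.00     1,791.3121     1,791.3121
  2     2,000.00     1,604.3996     3,208.7992
  3     2,000.00     1,436.9902     4,310.9707
  4     2,000.00     1,287.0490     5,148.1961
  5     2,000.00     1,152.7533     5,763.7663
  6     2,000.00     1,032.4705     6,194.8227
  7    27,000.00    12,483.9687    87,387.7811
  Σ                 20,788.9434   113,805.6482
Price P = Σ PV = 20,788.9434.
Macaulay duration = Σ(t·PV) / P = 113,805.6482 / 20,788.9434 = 5.47434 years.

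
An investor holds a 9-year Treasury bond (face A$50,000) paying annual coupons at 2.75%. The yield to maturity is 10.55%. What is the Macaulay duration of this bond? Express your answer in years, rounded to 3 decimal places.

Periodic yield y = 0.1055. Discount each cash flow and weight by its year:
  t   CF        PV=CF/(1+0.1055)^t    t·PV
  1     1,375.00     1,243.7811     1,243.7811
  2     1,375.00     1,125.0847     2,250.1693
  3     1,375.00     1,017.7157     3,053.1470
  4     1,375.00       920.5931     3,682.3724
  5     1,375.00       832.7391     4,163.6956
  6     1,375.00       753.2692     4,519.6153
  7     1,375.00       681.3833     4,769.6829
  8     1,375.00       616.3576     4,930.8604
  9    51,375.00    20,831.6233   187,484.6093
  Σ                 28,022.5469   216,097.9333
Price P = Σ PV = 28,022.5469.
Macaulay duration = Σ(t·PV) / P = 216,097.9333 / 28,022.5469 = 7.71157 years.

7.712 years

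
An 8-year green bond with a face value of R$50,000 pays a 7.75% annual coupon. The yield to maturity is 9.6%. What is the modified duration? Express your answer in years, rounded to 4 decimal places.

5.6075 years

Periodic yield y = 0.096. First find Macaulay duration:
  t   CF        PV=CF/(1+0.096)^t    t·PV
  1     3,875.00     3,535.5839     3,535.5839
  2     3,875.00     3,225.8978     6,451.7955
  3     3,875.00     2,943.3374     8,830.0121
  4     3,875.00     2,685.5268    10,742.1072
  5     3,875.00     2,450.2982    12,251.4909
  6     3,875.00     2,235.6735    13,414.0411
  7     3,875.00     2,039.8481    14,278.9367
  8    53,875.00    25,876.3401   207,010.7205
  Σ                 44,992.5057   276,514.6879
P = 44,992.5057; Macaulay duration = 276,514.6879 / 44,992.5057 = 6.14579 years.
Modified duration = D_Mac / (1 + y) = 6.14579 / 1.096 = 5.60748 years.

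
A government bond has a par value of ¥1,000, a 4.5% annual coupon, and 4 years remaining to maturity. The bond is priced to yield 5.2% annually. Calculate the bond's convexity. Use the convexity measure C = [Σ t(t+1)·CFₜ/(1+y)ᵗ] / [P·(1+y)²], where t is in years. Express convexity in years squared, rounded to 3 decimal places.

16.544

With y = 0.052:
  t   CF        PV=CF/(1+0.052)^t    t·PV        t(t+1)·PV
  1        45.00        42.7757        42.7757          85.5513
  2        45.00        40.6613        81.3226         243.9677
  3        45.00        38.6514       115.9542         463.8169
  4     1,045.00       853.2049     3,412.8195      17,064.0976
  Σ                    975.2932     3,652.8720      17,857.4335
P = 975.2932.
Convexity = Σ t(t+1)·PV / [P·(1+y)²] = 17,857.4335 / (975.2932 × 1.106704) = 16.54445.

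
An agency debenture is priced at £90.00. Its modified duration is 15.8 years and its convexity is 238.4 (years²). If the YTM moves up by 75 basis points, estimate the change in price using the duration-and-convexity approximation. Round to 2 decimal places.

-£10.06

Duration effect: -D_mod·Δy = -15.8 × (+0.0075) = -0.118500
Convexity effect: ½·C·(Δy)² = 0.5 × 238.4 × (0.0075)² = +0.0067050
ΔP/P ≈ -0.118500 + 0.0067050 = -0.111795
ΔP ≈ 90.00 × (-0.111795) = -10.06155.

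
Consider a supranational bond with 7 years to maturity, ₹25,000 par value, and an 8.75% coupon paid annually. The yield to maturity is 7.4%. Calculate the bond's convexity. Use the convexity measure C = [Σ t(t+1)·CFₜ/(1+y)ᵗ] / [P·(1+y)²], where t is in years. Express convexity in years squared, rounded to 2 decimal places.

35.56

With y = 0.074:
  t   CF        PV=CF/(1+0.074)^t    t·PV        t(t+1)·PV
  1     2,187.50     2,036.7784     2,036.7784       4,073.5568
  2     2,187.50     1,896.4417     3,792.8834      11,378.6503
  3     2,187.50     1,765.7744     5,297.3232      21,189.2929
  4     2,187.50     1,644.1102     6,576.4410      32,882.2049
  5     2,187.50     1,530.8289     7,654.1445      45,924.8672
  6     2,187.50     1,425.3528     8,552.1168      59,864.8176
  7    27,187.50    16,494.5057   115,461.5397     923,692.3180
  Σ                 26,793.7922   149,371.2271   1,099,005.7077
P = 26,793.7922.
Convexity = Σ t(t+1)·PV / [P·(1+y)²] = 1,099,005.7077 / (26,793.7922 × 1.153476) = 35.55963.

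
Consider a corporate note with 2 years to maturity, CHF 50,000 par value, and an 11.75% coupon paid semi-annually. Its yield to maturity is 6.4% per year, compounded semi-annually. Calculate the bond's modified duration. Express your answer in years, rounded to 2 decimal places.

Periodic yield y = 0.032. First find Macaulay duration:
  t   CF        PV=CF/(1+0.032)^t    t·PV
  1     2,937.50     2,846.4147     2,846.4147
  2     2,937.50     2,758.1538     5,516.3076
  3     2,937.50     2,672.6297     8,017.8890
  4    52,937.50    46,670.7348   186,682.9392
  Σ                 54,947.9330   203,063.5505
P = 54,947.9330; Macaulay duration = 203,063.5505 / 54,947.9330 = 3.69556 half-year periods = 1.84778 years.
Modified duration = D_Mac / (1 + y) = 1.84778 / 1.032 = 1.79049 years.

1.79 years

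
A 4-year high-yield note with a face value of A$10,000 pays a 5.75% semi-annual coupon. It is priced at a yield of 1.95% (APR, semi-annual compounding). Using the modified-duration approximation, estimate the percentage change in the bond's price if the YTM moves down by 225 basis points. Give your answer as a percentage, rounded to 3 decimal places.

Periodic yield y = 0.00975. Modified duration first:
  t   CF        PV=CF/(1+0.00975)^t    t·PV
  1       287.50       284.7239       284.7239
  2       287.50       281.9747       563.9494
  3       287.50       279.2520       837.7559
  4       287.50       276.5556     1,106.2223
  5       287.50       273.8852     1,369.4259
  6       287.50       271.2406     1,627.4435
  7       287.50       268.6215     1,880.3507
  8    10,287.50     9,519.1672    76,153.3373
  Σ                 11,455.4206    83,823.2090
P = 11,455.4206; D_Mac = 7.31734 half-year periods = 3.65867 yrs; D_mod = 3.65867/(1+0.00975) = 3.62334 yrs.
ΔP/P ≈ -D_mod · Δy = -3.62334 × (-0.0225) = +0.081525 = +8.1525%.

+8.153%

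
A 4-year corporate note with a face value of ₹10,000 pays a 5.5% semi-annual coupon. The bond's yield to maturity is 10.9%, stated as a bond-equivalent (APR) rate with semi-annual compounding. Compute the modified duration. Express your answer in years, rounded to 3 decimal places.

Periodic yield y = 0.0545. First find Macaulay duration:
  t   CF        PV=CF/(1+0.0545)^t    t·PV
  1       275.00       260.7871       260.7871
  2       275.00       247.3088       494.6175
  3       275.00       234.5271       703.5812
  4       275.00       222.4059       889.6237
  5       275.00       210.9113     1,054.5563
  6       275.00       200.0107     1,200.0641
  7       275.00       189.6735     1,327.7143
  8    10,275.00     6,720.6172    53,764.9375
  Σ                  8,286.2415    59,695.8817
P = 8,286.2415; Macaulay duration = 59,695.8817 / 8,286.2415 = 7.20422 half-year periods = 3.60211 years.
Modified duration = D_Mac / (1 + y) = 3.60211 / 1.0545 = 3.41594 years.

3.416 years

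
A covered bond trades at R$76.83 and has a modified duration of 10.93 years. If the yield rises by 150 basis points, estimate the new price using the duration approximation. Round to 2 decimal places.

R$64.23

Duration approximation: ΔP/P ≈ -D_mod · Δy = -10.93 × (+0.015) = -0.163950.
New price ≈ 76.83 × (1 - 0.163950) = 64.2337215.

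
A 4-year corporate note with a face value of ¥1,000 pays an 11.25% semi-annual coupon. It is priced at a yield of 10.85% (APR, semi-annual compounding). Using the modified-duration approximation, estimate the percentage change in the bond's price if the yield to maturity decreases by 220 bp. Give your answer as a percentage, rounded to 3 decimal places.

+6.957%

Periodic yield y = 0.05425. Modified duration first:
  t   CF        PV=CF/(1+0.05425)^t    t·PV
  1        56.25        53.3555        53.3555
  2        56.25        50.6099       101.2198
  3        56.25        48.0056       144.0167
  4        56.25        45.5353       182.1412
  5        56.25        43.1921       215.9606
  6        56.25        40.9695       245.8171
  7        56.25        38.8613       272.0291
  8     1,056.25       692.1781     5,537.4247
  Σ                  1,012.7072     6,751.9645
P = 1,012.7072; D_Mac = 6.66724 half-year periods = 3.33362 yrs; D_mod = 3.33362/(1+0.05425) = 3.16208 yrs.
ΔP/P ≈ -D_mod · Δy = -3.16208 × (-0.022) = +0.069566 = +6.9566%.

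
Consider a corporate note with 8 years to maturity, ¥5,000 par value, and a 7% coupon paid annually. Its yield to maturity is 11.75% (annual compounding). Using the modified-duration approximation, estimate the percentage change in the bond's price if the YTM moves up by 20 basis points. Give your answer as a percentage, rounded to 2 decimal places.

Periodic yield y = 0.1175. Modified duration first:
  t   CF        PV=CF/(1+0.1175)^t    t·PV
  1       350.00       313.1991       313.1991
  2       350.00       280.2677       560.5353
  3       350.00       250.7988       752.3964
  4       350.00       224.4285       897.7138
  5       350.00       200.8308     1,004.1542
  6       350.00       179.7144     1,078.2863
  7       350.00       160.8182     1,125.7277
  8     5,350.00     2,199.7510    17,598.0082
  Σ                  3,809.8085    23,330.0210
P = 3,809.8085; D_Mac = 6.12367 yrs; D_mod = 6.12367/(1+0.1175) = 5.47980 yrs.
ΔP/P ≈ -D_mod · Δy = -5.47980 × (+0.002) = -0.010960 = -1.0960%.

-1.10%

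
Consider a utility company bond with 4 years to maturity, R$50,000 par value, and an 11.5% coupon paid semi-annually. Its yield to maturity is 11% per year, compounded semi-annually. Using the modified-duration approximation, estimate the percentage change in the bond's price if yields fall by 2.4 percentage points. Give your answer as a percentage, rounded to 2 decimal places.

Periodic yield y = 0.055. Modified duration first:
  t   CF        PV=CF/(1+0.055)^t    t·PV
  1     2,875.00     2,725.1185     2,725.1185
  2     2,875.00     2,583.0507     5,166.1014
  3     2,875.00     2,448.3893     7,345.1679
  4     2,875.00     2,320.7481     9,282.9925
  5     2,875.00     2,199.7613    10,998.8063
  6     2,875.00     2,085.0818    12,510.4906
  7     2,875.00     1,976.3808    13,834.6658
  8    52,875.00    34,453.2903   275,626.3223
  Σ                 50,791.8207   337,489.6653
P = 50,791.8207; D_Mac = 6.64457 half-year periods = 3.32228 yrs; D_mod = 3.32228/(1+0.055) = 3.14908 yrs.
ΔP/P ≈ -D_mod · Δy = -3.14908 × (-0.024) = +0.075578 = +7.5578%.

+7.56%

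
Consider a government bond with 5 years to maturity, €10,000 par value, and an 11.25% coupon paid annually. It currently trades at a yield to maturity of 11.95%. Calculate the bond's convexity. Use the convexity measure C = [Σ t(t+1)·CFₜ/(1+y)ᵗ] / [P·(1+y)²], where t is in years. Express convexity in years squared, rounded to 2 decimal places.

18.10

With y = 0.1195:
  t   CF        PV=CF/(1+0.1195)^t    t·PV        t(t+1)·PV
  1     1,125.00     1,004.9129     1,004.9129       2,009.8258
  2     1,125.00       897.6444     1,795.2888       5,385.8664
  3     1,125.00       801.8262     2,405.4785       9,621.9141
  4     1,125.00       716.2360     2,864.9439      14,324.7195
  5    11,125.00     6,326.7333    31,633.6667     189,802.0002
  Σ                  9,747.3528    39,704.2908     221,144.3260
P = 9,747.3528.
Convexity = Σ t(t+1)·PV / [P·(1+y)²] = 221,144.3260 / (9,747.3528 × 1.253280) = 18.10260.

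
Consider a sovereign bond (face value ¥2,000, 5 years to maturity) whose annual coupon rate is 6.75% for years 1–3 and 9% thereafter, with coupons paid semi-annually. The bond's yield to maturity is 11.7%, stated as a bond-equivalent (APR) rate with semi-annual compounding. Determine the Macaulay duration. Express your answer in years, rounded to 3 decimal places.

4.238 years

Periodic yield y = 0.0585. Discount each cash flow and weight by its period:
  t   CF        PV=CF/(1+0.0585)^t    t·PV
  1        67.50        63.7695        63.7695
  2        67.50        60.2451       120.4903
  3        67.50        56.9156       170.7467
  4        67.50        53.7700       215.0801
  5        67.50        50.7983       253.9917
  6        67.50        47.9909       287.9452
  7        90.00        60.4514       423.1599
  8        90.00        57.1105       456.8836
  9        90.00        53.9541       485.5872
  10    2,090.00     1,183.6891    11,836.8914
  Σ                  1,688.6946    14,314.5457
Price P = Σ PV = 1,688.6946.
Macaulay duration = Σ(t·PV) / P = 14,314.5457 / 1,688.6946 = 8.47669 half-year periods.
In years: 8.47669 / 2 = 4.23835 years.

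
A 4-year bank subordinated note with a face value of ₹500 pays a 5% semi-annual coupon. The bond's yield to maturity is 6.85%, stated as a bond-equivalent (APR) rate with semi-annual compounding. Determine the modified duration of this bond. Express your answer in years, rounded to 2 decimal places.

3.54 years

Periodic yield y = 0.03425. First find Macaulay duration:
  t   CF        PV=CF/(1+0.03425)^t    t·PV
  1        12.50        12.0861        12.0861
  2        12.50        11.6858        23.3716
  3        12.50        11.2988        33.8965
  4        12.50        10.9247        43.6986
  5        12.50        10.5629        52.8144
  6        12.50        10.2131        61.2785
  7        12.50         9.8749        69.1241
  8       512.50       391.4620     3,131.6962
  Σ                    468.1082     3,427.9659
P = 468.1082; Macaulay duration = 3,427.9659 / 468.1082 = 7.32302 half-year periods = 3.66151 years.
Modified duration = D_Mac / (1 + y) = 3.66151 / 1.03425 = 3.54026 years.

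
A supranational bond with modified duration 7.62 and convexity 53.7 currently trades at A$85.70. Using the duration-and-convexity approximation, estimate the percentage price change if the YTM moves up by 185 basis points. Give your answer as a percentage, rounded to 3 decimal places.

-13.178%

Duration effect: -D_mod·Δy = -7.62 × (+0.0185) = -0.140970
Convexity effect: ½·C·(Δy)² = 0.5 × 53.7 × (0.0185)² = +0.0091894125
ΔP/P ≈ -0.140970 + 0.0091894125 = -0.1317805875
= -13.17805875%.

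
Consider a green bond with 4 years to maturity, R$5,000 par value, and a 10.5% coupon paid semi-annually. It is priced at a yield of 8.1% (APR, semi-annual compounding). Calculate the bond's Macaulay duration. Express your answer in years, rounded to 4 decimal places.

3.3948 years

Periodic yield y = 0.0405. Discount each cash flow and weight by its period:
  t   CF        PV=CF/(1+0.0405)^t    t·PV
  1       262.50       252.2826       252.2826
  2       262.50       242.4628       484.9256
  3       262.50       233.0253       699.0759
  4       262.50       223.9551       895.8204
  5       262.50       215.2380     1,076.1898
  6       262.50       206.8601     1,241.1608
  7       262.50       198.8084     1,391.6588
  8     5,262.50     3,830.4997    30,643.9976
  Σ                  5,403.1320    36,685.1115
Price P = Σ PV = 5,403.1320.
Macaulay duration = Σ(t·PV) / P = 36,685.1115 / 5,403.1320 = 6.78960 half-year periods.
In years: 6.78960 / 2 = 3.39480 years.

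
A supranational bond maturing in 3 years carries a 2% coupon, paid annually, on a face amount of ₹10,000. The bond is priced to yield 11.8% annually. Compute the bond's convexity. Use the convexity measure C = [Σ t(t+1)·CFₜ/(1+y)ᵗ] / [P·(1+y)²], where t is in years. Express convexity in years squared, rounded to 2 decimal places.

9.31

With y = 0.118:
  t   CF        PV=CF/(1+0.118)^t    t·PV        t(t+1)·PV
  1       200.00       178.8909       178.8909         357.7818
  2       200.00       160.0097       320.0195         960.0584
  3    10,200.00     7,299.1916    21,897.5747      87,590.2987
  Σ                  7,638.0922    22,396.4850      88,908.1388
P = 7,638.0922.
Convexity = Σ t(t+1)·PV / [P·(1+y)²] = 88,908.1388 / (7,638.0922 × 1.249924) = 9.31264.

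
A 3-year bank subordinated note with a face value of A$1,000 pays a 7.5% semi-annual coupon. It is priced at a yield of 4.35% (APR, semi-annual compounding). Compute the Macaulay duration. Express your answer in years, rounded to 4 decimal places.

2.7540 years

Periodic yield y = 0.02175. Discount each cash flow and weight by its period:
  t   CF        PV=CF/(1+0.02175)^t    t·PV
  1        37.50        36.7017        36.7017
  2        37.50        35.9205        71.8409
  3        37.50        35.1558       105.4675
  4        37.50        34.4075       137.6299
  5        37.50        33.6750       168.3752
  6     1,037.50       911.8433     5,471.0600
  Σ                  1,087.7039     5,991.0752
Price P = Σ PV = 1,087.7039.
Macaulay duration = Σ(t·PV) / P = 5,991.0752 / 1,087.7039 = 5.50800 half-year periods.
In years: 5.50800 / 2 = 2.75400 years.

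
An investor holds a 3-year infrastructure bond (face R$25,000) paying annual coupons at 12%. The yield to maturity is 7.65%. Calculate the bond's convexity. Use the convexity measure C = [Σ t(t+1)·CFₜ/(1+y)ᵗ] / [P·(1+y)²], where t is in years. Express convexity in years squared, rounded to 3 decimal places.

9.009

With y = 0.0765:
  t   CF        PV=CF/(1+0.0765)^t    t·PV        t(t+1)·PV
  1     3,000.00     2,786.8091     2,786.8091       5,573.6182
  2     3,000.00     2,588.7683     5,177.5367      15,532.6100
  3    28,000.00    22,444.8098    67,334.4293     269,337.7172
  Σ                 27,820.3872    75,298.7751     290,443.9454
P = 27,820.3872.
Convexity = Σ t(t+1)·PV / [P·(1+y)²] = 290,443.9454 / (27,820.3872 × 1.158852) = 9.00889.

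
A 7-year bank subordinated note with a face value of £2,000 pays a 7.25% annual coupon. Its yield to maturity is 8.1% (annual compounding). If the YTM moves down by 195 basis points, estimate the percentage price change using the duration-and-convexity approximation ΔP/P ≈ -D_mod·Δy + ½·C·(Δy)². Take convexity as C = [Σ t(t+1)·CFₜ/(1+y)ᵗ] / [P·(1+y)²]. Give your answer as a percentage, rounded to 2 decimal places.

+10.97%

With y = 0.081:
  t   CF        PV=CF/(1+0.081)^t    t·PV        t(t+1)·PV
  1       145.00       134.1351       134.1351         268.2701
  2       145.00       124.0842       248.1685         744.5054
  3       145.00       114.7865       344.3596       1,377.4383
  4       145.00       106.1855       424.7420       2,123.7100
  5       145.00        98.2290       491.1448       2,946.8687
  6       145.00        90.8686       545.2116       3,816.4812
  7     2,145.00     1,243.5047     8,704.5331      69,636.2644
  Σ                  1,911.7936    10,892.2946      80,913.5383
P = 1,911.7936; D_Mac = 5.69742 yrs; D_mod = 5.27051 yrs; C = 36.21836.
Duration effect: -5.27051 × (-0.0195) = +0.102775
Convexity effect: 0.5 × 36.21836 × (-0.0195)² = +0.0068860
ΔP/P ≈ +0.102775 + 0.0068860 = +0.109661 = +10.9661%.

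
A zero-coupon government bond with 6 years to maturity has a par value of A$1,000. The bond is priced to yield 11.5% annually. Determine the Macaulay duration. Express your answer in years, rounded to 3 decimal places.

A zero-coupon bond has a single cash flow at maturity, so its Macaulay duration equals its maturity: 6 years.

6.000 years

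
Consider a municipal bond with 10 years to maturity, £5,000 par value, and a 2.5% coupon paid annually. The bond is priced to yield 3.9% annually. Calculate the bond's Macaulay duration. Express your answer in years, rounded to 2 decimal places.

Periodic yield y = 0.039. Discount each cash flow and weight by its year:
  t   CF        PV=CF/(1+0.039)^t    t·PV
  1       125.00       120.3080       120.3080
  2       125.00       115.7921       231.5842
  3       125.00       111.4457       334.3371
  4       125.00       107.2625       429.0499
  5       125.00       103.2363       516.1813
  6       125.00        99.3612       596.1671
  7       125.00        95.6315       669.4208
  8       125.00        92.0419       736.3353
  9       125.00        88.5870       797.2832
  10    5,125.00     3,495.7341    34,957.3413
  Σ                  4,429.4003    39,388.0082
Price P = Σ PV = 4,429.4003.
Macaulay duration = Σ(t·PV) / P = 39,388.0082 / 4,429.4003 = 8.89240 years.

8.89 years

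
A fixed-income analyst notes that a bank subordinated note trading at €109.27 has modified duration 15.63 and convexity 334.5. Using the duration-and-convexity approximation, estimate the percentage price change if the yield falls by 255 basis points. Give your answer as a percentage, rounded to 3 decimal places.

Duration effect: -D_mod·Δy = -15.63 × (-0.0255) = +0.398565
Convexity effect: ½·C·(Δy)² = 0.5 × 334.5 × (-0.0255)² = +0.1087543125
ΔP/P ≈ +0.398565 + 0.1087543125 = +0.5073193125
= +50.73193125%.

+50.732%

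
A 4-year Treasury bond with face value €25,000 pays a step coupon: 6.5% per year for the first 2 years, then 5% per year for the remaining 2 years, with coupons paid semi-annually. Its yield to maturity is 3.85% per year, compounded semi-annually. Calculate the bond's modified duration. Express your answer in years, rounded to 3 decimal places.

3.549 years

Periodic yield y = 0.01925. First find Macaulay duration:
  t   CF        PV=CF/(1+0.01925)^t    t·PV
  1       812.50       797.1548       797.1548
  2       812.50       782.0994     1,564.1987
  3       812.50       767.3283     2,301.9849
  4       812.50       752.8362     3,011.3448
  5       625.00       568.1675     2,840.8377
  6       625.00       557.4369     3,344.6213
  7       625.00       546.9089     3,828.3622
  8    25,625.00    21,999.7686   175,998.1489
  Σ                 26,771.7005   193,686.6532
P = 26,771.7005; Macaulay duration = 193,686.6532 / 26,771.7005 = 7.23475 half-year periods = 3.61738 years.
Modified duration = D_Mac / (1 + y) = 3.61738 / 1.01925 = 3.54906 years.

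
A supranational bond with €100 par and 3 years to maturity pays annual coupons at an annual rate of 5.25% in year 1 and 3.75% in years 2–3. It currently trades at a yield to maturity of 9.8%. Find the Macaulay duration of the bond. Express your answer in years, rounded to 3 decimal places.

2.853 years

Periodic yield y = 0.098. Discount each cash flow and weight by its year:
  t   CF        PV=CF/(1+0.098)^t    t·PV
  1         5.25         4.7814         4.7814
  2         3.75         3.1105         6.2209
  3       103.75        78.3756       235.1269
  Σ                     86.2675       246.1293
Price P = Σ PV = 86.2675.
Macaulay duration = Σ(t·PV) / P = 246.1293 / 86.2675 = 2.85309 years.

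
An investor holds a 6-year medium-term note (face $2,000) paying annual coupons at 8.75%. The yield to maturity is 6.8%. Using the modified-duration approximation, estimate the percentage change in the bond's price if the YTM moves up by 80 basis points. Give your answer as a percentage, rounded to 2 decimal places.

-3.72%

Periodic yield y = 0.068. Modified duration first:
  t   CF        PV=CF/(1+0.068)^t    t·PV
  1       175.00       163.8577       163.8577
  2       175.00       153.4248       306.8496
  3       175.00       143.6562       430.9685
  4       175.00       134.5095       538.0381
  5       175.00       125.9452       629.7262
  6     2,175.00     1,465.6550     8,793.9298
  Σ                  2,187.0484    10,863.3699
P = 2,187.0484; D_Mac = 4.96714 yrs; D_mod = 4.96714/(1+0.068) = 4.65088 yrs.
ΔP/P ≈ -D_mod · Δy = -4.65088 × (+0.008) = -0.037207 = -3.7207%.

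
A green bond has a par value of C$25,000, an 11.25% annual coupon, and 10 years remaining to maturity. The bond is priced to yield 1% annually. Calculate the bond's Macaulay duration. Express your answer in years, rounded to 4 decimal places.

Periodic yield y = 0.01. Discount each cash flow and weight by its year:
  t   CF        PV=CF/(1+0.01)^t    t·PV
  1     2,812.50     2,784.6535     2,784.6535
  2     2,812.50     2,757.0826     5,514.1653
  3     2,812.50     2,729.7848     8,189.3544
  4     2,812.50     2,702.7572    10,811.0289
  5     2,812.50     2,675.9972    13,379.9862
  6     2,812.50     2,649.5022    15,897.0133
  7     2,812.50     2,623.2695    18,362.8867
  8     2,812.50     2,597.2966    20,778.3725
  9     2,812.50     2,571.5808    23,144.2268
  10   27,812.50    25,178.2934   251,782.9343
  Σ                 49,270.2179   370,644.6219
Price P = Σ PV = 49,270.2179.
Macaulay duration = Σ(t·PV) / P = 370,644.6219 / 49,270.2179 = 7.52269 years.

7.5227 years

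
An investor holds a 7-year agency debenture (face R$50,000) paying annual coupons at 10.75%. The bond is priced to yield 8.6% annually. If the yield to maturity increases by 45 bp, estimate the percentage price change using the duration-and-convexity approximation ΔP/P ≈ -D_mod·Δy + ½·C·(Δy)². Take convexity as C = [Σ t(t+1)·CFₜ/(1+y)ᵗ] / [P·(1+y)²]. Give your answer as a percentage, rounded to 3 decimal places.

With y = 0.086:
  t   CF        PV=CF/(1+0.086)^t    t·PV        t(t+1)·PV
  1     5,375.00     4,949.3554     4,949.3554       9,898.7109
  2     5,375.00     4,557.4175     9,114.8351      27,344.5052
  3     5,375.00     4,196.5171    12,589.5512      50,358.2047
  4     5,375.00     3,864.1962    15,456.7847      77,283.9237
  5     5,375.00     3,558.1917    17,790.9585     106,745.7510
  6     5,375.00     3,276.4196    19,658.5177     137,609.6238
  7    55,375.00    31,081.7142   217,571.9993   1,740,575.9941
  Σ                 55,483.8117   297,132.0018   2,149,816.7133
P = 55,483.8117; D_Mac = 5.35529 yrs; D_mod = 4.93121 yrs; C = 32.85303.
Duration effect: -4.93121 × (+0.0045) = -0.022190
Convexity effect: 0.5 × 32.85303 × (0.0045)² = +0.0003326
ΔP/P ≈ -0.022190 + 0.0003326 = -0.021858 = -2.1858%.

-2.186%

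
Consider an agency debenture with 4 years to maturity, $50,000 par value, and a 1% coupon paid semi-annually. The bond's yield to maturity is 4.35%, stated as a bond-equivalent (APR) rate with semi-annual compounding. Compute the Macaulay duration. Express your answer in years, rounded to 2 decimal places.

3.93 years

Periodic yield y = 0.02175. Discount each cash flow and weight by its period:
  t   CF        PV=CF/(1+0.02175)^t    t·PV
  1       250.00       244.6782       244.6782
  2       250.00       239.4698       478.9396
  3       250.00       234.3722       703.1166
  4       250.00       229.3831       917.5324
  5       250.00       224.5002     1,122.5011
  6       250.00       219.7213     1,318.3277
  7       250.00       215.0441     1,505.3085
  8    50,250.00    42,303.7527   338,430.0219
  Σ                 43,910.9216   344,720.4260
Price P = Σ PV = 43,910.9216.
Macaulay duration = Σ(t·PV) / P = 344,720.4260 / 43,910.9216 = 7.85045 half-year periods.
In years: 7.85045 / 2 = 3.92522 years.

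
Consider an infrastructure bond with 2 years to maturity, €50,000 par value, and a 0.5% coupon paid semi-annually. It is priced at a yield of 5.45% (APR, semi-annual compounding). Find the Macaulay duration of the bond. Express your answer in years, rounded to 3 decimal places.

Periodic yield y = 0.02725. Discount each cash flow and weight by its period:
  t   CF        PV=CF/(1+0.02725)^t    t·PV
  1       125.00       121.6841       121.6841
  2       125.00       118.4562       236.9124
  3       125.00       115.3139       345.9416
  4    50,125.00    45,014.2259   180,056.9035
  Σ                 45,369.6800   180,761.4416
Price P = Σ PV = 45,369.6800.
Macaulay duration = Σ(t·PV) / P = 180,761.4416 / 45,369.6800 = 3.98419 half-year periods.
In years: 3.98419 / 2 = 1.99210 years.

1.992 years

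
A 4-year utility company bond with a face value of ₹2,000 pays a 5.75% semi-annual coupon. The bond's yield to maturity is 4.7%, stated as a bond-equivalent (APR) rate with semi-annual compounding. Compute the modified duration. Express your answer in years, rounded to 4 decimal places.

3.5545 years

Periodic yield y = 0.0235. First find Macaulay duration:
  t   CF        PV=CF/(1+0.0235)^t    t·PV
  1        57.50        56.1798        56.1798
  2        57.50        54.8899       109.7797
  3        57.50        53.6296       160.8887
  4        57.50        52.3982       209.5928
  5        57.50        51.1951       255.9756
  6        57.50        50.0197       300.1180
  7        57.50        48.8712       342.0983
  8     2,057.50     1,708.5869    13,668.6951
  Σ                  2,075.7703    15,103.3281
P = 2,075.7703; Macaulay duration = 15,103.3281 / 2,075.7703 = 7.27601 half-year periods = 3.63801 years.
Modified duration = D_Mac / (1 + y) = 3.63801 / 1.0235 = 3.55448 years.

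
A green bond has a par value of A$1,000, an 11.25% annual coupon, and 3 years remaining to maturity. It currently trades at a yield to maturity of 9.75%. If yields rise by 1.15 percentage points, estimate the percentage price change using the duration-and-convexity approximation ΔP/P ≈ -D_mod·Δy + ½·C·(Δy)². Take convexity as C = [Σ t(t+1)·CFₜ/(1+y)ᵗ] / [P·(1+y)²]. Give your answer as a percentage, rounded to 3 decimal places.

With y = 0.0975:
  t   CF        PV=CF/(1+0.0975)^t    t·PV        t(t+1)·PV
  1       112.50       102.5057       102.5057         205.0114
  2       112.50        93.3993       186.7985         560.3956
  3     1,112.50       841.5626     2,524.6878      10,098.7513
  Σ                  1,037.4676     2,813.9921      10,864.1583
P = 1,037.4676; D_Mac = 2.71237 yrs; D_mod = 2.47140 yrs; C = 8.69386.
Duration effect: -2.47140 × (+0.0115) = -0.028421
Convexity effect: 0.5 × 8.69386 × (0.0115)² = +0.0005749
ΔP/P ≈ -0.028421 + 0.0005749 = -0.027846 = -2.7846%.

-2.785%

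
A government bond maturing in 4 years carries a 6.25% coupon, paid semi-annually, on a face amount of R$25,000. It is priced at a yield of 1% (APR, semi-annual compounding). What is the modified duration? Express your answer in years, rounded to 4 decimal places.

3.6243 years

Periodic yield y = 0.005. First find Macaulay duration:
  t   CF        PV=CF/(1+0.005)^t    t·PV
  1       781.25       777.3632       777.3632
  2       781.25       773.4957     1,546.9914
  3       781.25       769.6475     2,308.9424
  4       781.25       765.8184     3,063.2735
  5       781.25       762.0083     3,810.0417
  6       781.25       758.2172     4,549.3035
  7       781.25       754.4450     5,281.1152
  8    25,781.25    24,772.8217   198,182.5733
  Σ                 30,133.8170   219,519.6041
P = 30,133.8170; Macaulay duration = 219,519.6041 / 30,133.8170 = 7.28483 half-year periods = 3.64241 years.
Modified duration = D_Mac / (1 + y) = 3.64241 / 1.005 = 3.62429 years.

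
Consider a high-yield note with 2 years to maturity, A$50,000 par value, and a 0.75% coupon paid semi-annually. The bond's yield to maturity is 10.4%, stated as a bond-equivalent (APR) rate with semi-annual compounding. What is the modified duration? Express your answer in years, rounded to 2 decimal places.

1.89 years

Periodic yield y = 0.052. First find Macaulay duration:
  t   CF        PV=CF/(1+0.052)^t    t·PV
  1       187.50       178.2319       178.2319
  2       187.50       169.4220       338.8440
  3       187.50       161.0475       483.1426
  4    50,187.50    40,976.2870   163,905.1481
  Σ                 41,484.9885   164,905.3667
P = 41,484.9885; Macaulay duration = 164,905.3667 / 41,484.9885 = 3.97506 half-year periods = 1.98753 years.
Modified duration = D_Mac / (1 + y) = 1.98753 / 1.052 = 1.88929 years.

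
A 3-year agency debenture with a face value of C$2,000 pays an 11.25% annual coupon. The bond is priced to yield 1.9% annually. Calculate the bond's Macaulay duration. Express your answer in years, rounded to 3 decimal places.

Periodic yield y = 0.019. Discount each cash flow and weight by its year:
  t   CF        PV=CF/(1+0.019)^t    t·PV
  1       225.00       220.8047       220.8047
  2       225.00       216.6876       433.3753
  3     2,225.00     2,102.8460     6,308.5379
  Σ                  2,540.3383     6,962.7179
Price P = Σ PV = 2,540.3383.
Macaulay duration = Σ(t·PV) / P = 6,962.7179 / 2,540.3383 = 2.74086 years.

2.741 years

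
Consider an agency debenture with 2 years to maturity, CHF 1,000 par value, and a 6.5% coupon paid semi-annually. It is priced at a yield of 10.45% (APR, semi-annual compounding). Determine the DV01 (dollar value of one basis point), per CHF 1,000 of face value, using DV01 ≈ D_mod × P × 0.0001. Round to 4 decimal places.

CHF 0.1683

Periodic yield y = 0.05225.
  t   CF        PV=CF/(1+0.05225)^t    t·PV
  1        32.50        30.8862        30.8862
  2        32.50        29.3525        58.7051
  3        32.50        27.8950        83.6850
  4     1,032.50       842.1982     3,368.7929
  Σ                    930.3320     3,542.0692
P = 930.3320; D_Mac = 3.80732 half-year periods = 1.90366 yrs; D_mod = 1.80913 yrs.
DV01 ≈ 1.80913 × 930.3320 × 0.0001 = 0.168309.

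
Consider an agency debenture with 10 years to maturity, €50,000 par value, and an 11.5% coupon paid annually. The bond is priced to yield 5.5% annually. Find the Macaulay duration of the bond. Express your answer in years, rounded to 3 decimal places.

Periodic yield y = 0.055. Discount each cash flow and weight by its year:
  t   CF        PV=CF/(1+0.055)^t    t·PV
  1     5,750.00     5,450.2370     5,450.2370
  2     5,750.00     5,166.1014    10,332.2028
  3     5,750.00     4,896.7786    14,690.3357
  4     5,750.00     4,641.4963    18,565.9851
  5     5,750.00     4,399.5225    21,997.6127
  6     5,750.00     4,170.1635    25,020.9812
  7     5,750.00     3,952.7616    27,669.3315
  8     5,750.00     3,746.6935    29,973.5481
  9     5,750.00     3,551.3683    31,962.3143
  10   55,750.00    32,637.7548   326,377.5480
  Σ                 72,612.8775   512,040.0964
Price P = Σ PV = 72,612.8775.
Macaulay duration = Σ(t·PV) / P = 512,040.0964 / 72,612.8775 = 7.05164 years.

7.052 years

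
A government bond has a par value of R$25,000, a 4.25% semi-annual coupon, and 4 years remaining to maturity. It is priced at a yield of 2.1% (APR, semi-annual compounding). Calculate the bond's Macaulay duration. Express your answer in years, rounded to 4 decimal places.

Periodic yield y = 0.0105. Discount each cash flow and weight by its period:
  t   CF        PV=CF/(1+0.0105)^t    t·PV
  1       531.25       525.7298       525.7298
  2       531.25       520.2670     1,040.5341
  3       531.25       514.8610     1,544.5830
  4       531.25       509.5111     2,038.0445
  5       531.25       504.2168     2,521.0842
  6       531.25       498.9776     2,993.8655
  7       531.25       493.7928     3,456.5493
  8    25,531.25    23,484.5117   187,876.0940
  Σ                 27,051.8679   201,996.4844
Price P = Σ PV = 27,051.8679.
Macaulay duration = Σ(t·PV) / P = 201,996.4844 / 27,051.8679 = 7.46701 half-year periods.
In years: 7.46701 / 2 = 3.73350 years.

3.7335 years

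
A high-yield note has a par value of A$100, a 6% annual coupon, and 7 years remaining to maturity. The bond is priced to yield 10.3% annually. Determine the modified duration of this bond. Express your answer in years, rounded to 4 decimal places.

Periodic yield y = 0.103. First find Macaulay duration:
  t   CF        PV=CF/(1+0.103)^t    t·PV
  1         6.00         5.4397         5.4397
  2         6.00         4.9317         9.8635
  3         6.00         4.4712        13.4136
  4         6.00         4.0537        16.2147
  5         6.00         3.6751        18.3757
  6         6.00         3.3319        19.9917
  7       106.00        53.3676       373.5729
  Σ                     79.2710       456.8718
P = 79.2710; Macaulay duration = 456.8718 / 79.2710 = 5.76342 years.
Modified duration = D_Mac / (1 + y) = 5.76342 / 1.103 = 5.22522 years.

5.2252 years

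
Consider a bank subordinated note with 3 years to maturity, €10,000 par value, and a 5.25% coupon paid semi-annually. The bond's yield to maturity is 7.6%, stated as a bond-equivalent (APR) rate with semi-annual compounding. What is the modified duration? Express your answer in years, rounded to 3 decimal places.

Periodic yield y = 0.038. First find Macaulay duration:
  t   CF        PV=CF/(1+0.038)^t    t·PV
  1       262.50       252.8902       252.8902
  2       262.50       243.6322       487.2643
  3       262.50       234.7131       704.1392
  4       262.50       226.1205       904.4819
  5       262.50       217.8425     1,089.2123
  6    10,262.50     8,204.8198    49,228.9190
  Σ                  9,380.0182    52,666.9069
P = 9,380.0182; Macaulay duration = 52,666.9069 / 9,380.0182 = 5.61480 half-year periods = 2.80740 years.
Modified duration = D_Mac / (1 + y) = 2.80740 / 1.038 = 2.70462 years.

2.705 years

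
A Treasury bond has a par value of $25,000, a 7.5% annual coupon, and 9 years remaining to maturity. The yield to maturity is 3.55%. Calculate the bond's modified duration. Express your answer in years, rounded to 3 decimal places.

6.901 years

Periodic yield y = 0.0355. First find Macaulay duration:
  t   CF        PV=CF/(1+0.0355)^t    t·PV
  1     1,875.00     1,810.7195     1,810.7195
  2     1,875.00     1,748.6426     3,497.2853
  3     1,875.00     1,688.6940     5,066.0820
  4     1,875.00     1,630.8006     6,523.2023
  5     1,875.00     1,574.8919     7,874.4596
  6     1,875.00     1,520.9000     9,125.3998
  7     1,875.00     1,468.7590    10,281.3132
  8     1,875.00     1,418.4056    11,347.2450
  9    26,875.00    19,633.4917   176,701.4256
  Σ                 32,495.3050   232,227.1324
P = 32,495.3050; Macaulay duration = 232,227.1324 / 32,495.3050 = 7.14648 years.
Modified duration = D_Mac / (1 + y) = 7.14648 / 1.0355 = 6.90148 years.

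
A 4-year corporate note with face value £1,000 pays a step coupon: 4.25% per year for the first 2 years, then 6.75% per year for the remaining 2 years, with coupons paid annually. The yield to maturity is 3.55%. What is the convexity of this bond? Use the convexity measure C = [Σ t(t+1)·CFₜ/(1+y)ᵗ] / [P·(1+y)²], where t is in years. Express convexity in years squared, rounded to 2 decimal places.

With y = 0.0355:
  t   CF        PV=CF/(1+0.0355)^t    t·PV        t(t+1)·PV
  1        42.50        41.0430        41.0430          82.0859
  2        42.50        39.6359        79.2718         237.8154
  3        67.50        60.7930       182.3790         729.5158
  4     1,067.50       928.4691     3,713.8765      18,569.3827
  Σ                  1,069.9410     4,016.5703      19,618.7998
P = 1,069.9410.
Convexity = Σ t(t+1)·PV / [P·(1+y)²] = 19,618.7998 / (1,069.9410 × 1.072260) = 17.10064.

17.10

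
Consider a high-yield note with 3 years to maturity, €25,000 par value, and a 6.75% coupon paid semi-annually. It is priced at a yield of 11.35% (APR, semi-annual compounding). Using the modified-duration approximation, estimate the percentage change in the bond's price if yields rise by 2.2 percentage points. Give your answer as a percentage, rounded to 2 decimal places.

-5.72%

Periodic yield y = 0.05675. Modified duration first:
  t   CF        PV=CF/(1+0.05675)^t    t·PV
  1       843.75       798.4386       798.4386
  2       843.75       755.5605     1,511.1211
  3       843.75       714.9851     2,144.9554
  4       843.75       676.5887     2,706.3549
  5       843.75       640.2543     3,201.2715
  6    25,843.75    18,557.6078   111,345.6469
  Σ                 22,143.4351   121,707.7884
P = 22,143.4351; D_Mac = 5.49634 half-year periods = 2.74817 yrs; D_mod = 2.74817/(1+0.05675) = 2.60059 yrs.
ΔP/P ≈ -D_mod · Δy = -2.60059 × (+0.022) = -0.057213 = -5.7213%.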